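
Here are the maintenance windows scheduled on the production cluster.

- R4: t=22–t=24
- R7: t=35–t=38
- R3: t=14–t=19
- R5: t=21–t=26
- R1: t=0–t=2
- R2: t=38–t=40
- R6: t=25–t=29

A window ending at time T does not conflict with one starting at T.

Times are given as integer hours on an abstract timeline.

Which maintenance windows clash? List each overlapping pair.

R4 & R5, R5 & R6

Sorted by start: R1, R3, R5, R4, R6, R7, R2.
R3 starts after R1 ends; R1 is clear from here.
R5 starts after R3 ends; R3 is clear from here.
R4 starts before R5 ends → R5 and R4 overlap.
R6 starts before R5 ends → R5 and R6 overlap.
R7 starts after R5 ends; R5 is clear from here.
R6 starts after R4 ends; R4 is clear from here.
R7 starts after R6 ends; R6 is clear from here.
R2 starts exactly when R7 ends (back-to-back, no overlap).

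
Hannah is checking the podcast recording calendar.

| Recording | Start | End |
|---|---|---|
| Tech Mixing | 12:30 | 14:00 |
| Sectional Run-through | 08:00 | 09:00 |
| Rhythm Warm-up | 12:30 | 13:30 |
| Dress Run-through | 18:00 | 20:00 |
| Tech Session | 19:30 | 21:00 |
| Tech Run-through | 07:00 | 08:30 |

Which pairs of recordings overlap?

Two intervals overlap when each starts before the other ends.
Sorted by start: Tech Run-through, Sectional Run-through, Tech Mixing, Rhythm Warm-up, Dress Run-through, Tech Session.
Sectional Run-through starts before Tech Run-through ends → Tech Run-through and Sectional Run-through overlap.
Tech Mixing starts after Tech Run-through ends, so Tech Run-through has no further overlaps.
Tech Mixing starts after Sectional Run-through ends, so Sectional Run-through has no further overlaps.
Rhythm Warm-up starts before Tech Mixing ends → Tech Mixing and Rhythm Warm-up overlap.
Dress Run-through starts after Tech Mixing ends, so Tech Mixing has no further overlaps.
Dress Run-through starts after Rhythm Warm-up ends, so Rhythm Warm-up has no further overlaps.
Tech Session starts before Dress Run-through ends → Dress Run-through and Tech Session overlap.

Dress Run-through & Tech Session, Rhythm Warm-up & Tech Mixing, Sectional Run-through & Tech Run-through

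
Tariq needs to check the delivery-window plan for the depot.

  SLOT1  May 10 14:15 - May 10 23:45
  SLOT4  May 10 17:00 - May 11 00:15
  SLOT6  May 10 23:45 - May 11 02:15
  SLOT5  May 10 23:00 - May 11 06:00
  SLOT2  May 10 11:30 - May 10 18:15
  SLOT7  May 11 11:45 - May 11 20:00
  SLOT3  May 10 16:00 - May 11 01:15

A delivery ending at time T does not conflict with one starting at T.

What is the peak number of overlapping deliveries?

Sweep the timeline, counting +1 at each start and −1 at each end (ends before starts at a tie):
May 10 11:30 start SLOT2 → 1
May 10 14:15 start SLOT1 → 2
May 10 16:00 start SLOT3 → 3
May 10 17:00 start SLOT4 → 4
May 10 18:15 end SLOT2 → 3
May 10 23:00 start SLOT5 → 4
May 10 23:45 end SLOT1 → 3
May 10 23:45 start SLOT6 → 4
May 11 00:15 end SLOT4 → 3
May 11 01:15 end SLOT3 → 2
May 11 02:15 end SLOT6 → 1
May 11 06:00 end SLOT5 → 0
May 11 11:45 start SLOT7 → 1
May 11 20:00 end SLOT7 → 0
Peak is 4, at May 10 17:00 (SLOT1, SLOT2, SLOT3, SLOT4).

4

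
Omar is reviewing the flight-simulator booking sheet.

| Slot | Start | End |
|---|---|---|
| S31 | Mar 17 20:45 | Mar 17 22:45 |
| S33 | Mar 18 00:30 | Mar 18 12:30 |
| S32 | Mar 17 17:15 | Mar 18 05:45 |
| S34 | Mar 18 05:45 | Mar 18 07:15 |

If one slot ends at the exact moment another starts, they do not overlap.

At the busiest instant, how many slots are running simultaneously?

2

Sweep the timeline, counting +1 at each start and −1 at each end (ends before starts at a tie):
Mar 17 17:15 start S32 → 1
Mar 17 20:45 start S31 → 2
Mar 17 22:45 end S31 → 1
Mar 18 00:30 start S33 → 2
Mar 18 05:45 end S32 → 1
Mar 18 05:45 start S34 → 2
Mar 18 07:15 end S34 → 1
Mar 18 12:30 end S33 → 0
Peak is 2, at Mar 17 20:45 (S31, S32).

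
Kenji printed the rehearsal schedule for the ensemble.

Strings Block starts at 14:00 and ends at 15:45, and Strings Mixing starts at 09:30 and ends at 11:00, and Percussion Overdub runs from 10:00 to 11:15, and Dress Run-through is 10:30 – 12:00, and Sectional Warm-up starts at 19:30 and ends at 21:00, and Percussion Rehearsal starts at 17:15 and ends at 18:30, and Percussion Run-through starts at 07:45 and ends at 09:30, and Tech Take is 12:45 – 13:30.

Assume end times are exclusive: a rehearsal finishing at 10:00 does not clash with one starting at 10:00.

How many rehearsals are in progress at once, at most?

Sweep the timeline, counting +1 at each start and −1 at each end (ends before starts at a tie):
07:45 start Percussion Run-through → 1
09:30 end Percussion Run-through → 0
09:30 start Strings Mixing → 1
10:00 start Percussion Overdub → 2
10:30 start Dress Run-through → 3
11:00 end Strings Mixing → 2
11:15 end Percussion Overdub → 1
12:00 end Dress Run-through → 0
12:45 start Tech Take → 1
13:30 end Tech Take → 0
14:00 start Strings Block → 1
15:45 end Strings Block → 0
17:15 start Percussion Rehearsal → 1
18:30 end Percussion Rehearsal → 0
19:30 start Sectional Warm-up → 1
21:00 end Sectional Warm-up → 0
Peak is 3, at 10:30 (Dress Run-through, Percussion Overdub, Strings Mixing).

3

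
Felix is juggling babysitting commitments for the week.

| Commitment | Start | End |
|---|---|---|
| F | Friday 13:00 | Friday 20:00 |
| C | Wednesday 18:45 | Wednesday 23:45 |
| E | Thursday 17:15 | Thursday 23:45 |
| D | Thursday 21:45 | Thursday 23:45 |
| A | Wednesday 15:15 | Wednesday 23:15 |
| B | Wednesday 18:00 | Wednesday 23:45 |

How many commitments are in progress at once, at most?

3

Walk through starts and ends in time order (an end at T is processed before a start at T):
Wednesday 15:15 start A → 1
Wednesday 18:00 start B → 2
Wednesday 18:45 start C → 3
Wednesday 23:15 end A → 2
Wednesday 23:45 end B → 1
Wednesday 23:45 end C → 0
Thursday 17:15 start E → 1
Thursday 21:45 start D → 2
Thursday 23:45 end D → 1
Thursday 23:45 end E → 0
Friday 13:00 start F → 1
Friday 20:00 end F → 0
Peak is 3, at Wednesday 18:45 (A, B, C).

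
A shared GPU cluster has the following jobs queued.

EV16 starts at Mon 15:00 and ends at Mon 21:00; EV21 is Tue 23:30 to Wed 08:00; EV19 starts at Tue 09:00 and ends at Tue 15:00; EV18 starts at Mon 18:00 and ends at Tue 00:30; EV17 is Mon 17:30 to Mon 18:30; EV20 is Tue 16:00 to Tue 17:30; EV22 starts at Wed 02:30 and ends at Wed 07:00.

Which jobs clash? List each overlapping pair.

Check each pair: they overlap iff neither finishes before the other starts.
Sorted by start: EV16, EV17, EV18, EV19, EV20, EV21, EV22.
EV17 starts before EV16 ends → EV16 and EV17 overlap.
EV18 starts before EV16 ends → EV16 and EV18 overlap.
EV19 starts after EV16 ends — done with EV16.
EV18 starts before EV17 ends → EV17 and EV18 overlap.
EV19 starts after EV17 ends — done with EV17.
EV19 starts after EV18 ends — done with EV18.
EV20 starts after EV19 ends — done with EV19.
EV21 starts after EV20 ends — done with EV20.
EV22 starts before EV21 ends → EV21 and EV22 overlap.

EV16 & EV17, EV16 & EV18, EV17 & EV18, EV21 & EV22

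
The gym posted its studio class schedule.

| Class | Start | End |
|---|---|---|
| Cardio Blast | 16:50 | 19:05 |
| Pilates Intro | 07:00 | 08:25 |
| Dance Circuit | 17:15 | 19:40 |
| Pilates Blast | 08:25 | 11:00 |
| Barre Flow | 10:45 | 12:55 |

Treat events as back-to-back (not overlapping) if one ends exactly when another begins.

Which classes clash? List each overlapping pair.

Barre Flow & Pilates Blast, Cardio Blast & Dance Circuit

Sorted by start: Pilates Intro, Pilates Blast, Barre Flow, Cardio Blast, Dance Circuit.
Pilates Blast starts exactly when Pilates Intro ends (back-to-back, no overlap), so nothing later overlaps Pilates Intro either.
Barre Flow starts before Pilates Blast ends → Pilates Blast and Barre Flow overlap.
Cardio Blast starts after Pilates Blast ends, so nothing later overlaps Pilates Blast either.
Cardio Blast starts after Barre Flow ends, so nothing later overlaps Barre Flow either.
Dance Circuit starts before Cardio Blast ends → Cardio Blast and Dance Circuit overlap.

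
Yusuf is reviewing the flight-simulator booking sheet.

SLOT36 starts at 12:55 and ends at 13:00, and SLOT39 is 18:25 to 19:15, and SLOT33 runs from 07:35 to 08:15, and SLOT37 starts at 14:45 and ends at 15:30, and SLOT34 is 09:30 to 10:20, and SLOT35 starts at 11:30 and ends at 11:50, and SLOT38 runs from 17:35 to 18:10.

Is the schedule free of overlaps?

Sorted by start: SLOT33, SLOT34, SLOT35, SLOT36, SLOT37, SLOT38, SLOT39.
SLOT34 starts after SLOT33 ends, so nothing later overlaps SLOT33 either.
SLOT35 starts after SLOT34 ends, so nothing later overlaps SLOT34 either.
SLOT36 starts after SLOT35 ends, so nothing later overlaps SLOT35 either.
SLOT37 starts after SLOT36 ends, so nothing later overlaps SLOT36 either.
SLOT38 starts after SLOT37 ends, so nothing later overlaps SLOT37 either.
SLOT39 starts after SLOT38 ends.
Every pair is clear; the schedule has no overlaps.

Yes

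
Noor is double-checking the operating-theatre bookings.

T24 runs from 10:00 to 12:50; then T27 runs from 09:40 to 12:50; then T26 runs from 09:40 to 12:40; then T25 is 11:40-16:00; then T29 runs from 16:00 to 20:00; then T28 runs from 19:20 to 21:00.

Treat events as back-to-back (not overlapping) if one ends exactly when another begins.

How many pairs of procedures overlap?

7

Sorted by start: T26, T27, T24, T25, T29, T28.
T27 starts before T26 ends → T26 and T27 overlap.
T24 starts before T26 ends → T26 and T24 overlap.
T25 starts before T26 ends → T26 and T25 overlap.
T29 starts after T26 ends, so T26 has no further overlaps.
T24 starts before T27 ends → T27 and T24 overlap.
T25 starts before T27 ends → T27 and T25 overlap.
T29 starts after T27 ends, so T27 has no further overlaps.
T25 starts before T24 ends → T24 and T25 overlap.
T29 starts after T24 ends, so T24 has no further overlaps.
T29 starts exactly when T25 ends (back-to-back, no overlap), so T25 has no further overlaps.
T28 starts before T29 ends → T29 and T28 overlap.
Overlapping pairs: T24 & T25, T24 & T26, T24 & T27, T25 & T26, T25 & T27, T26 & T27, T28 & T29 — 7 in total.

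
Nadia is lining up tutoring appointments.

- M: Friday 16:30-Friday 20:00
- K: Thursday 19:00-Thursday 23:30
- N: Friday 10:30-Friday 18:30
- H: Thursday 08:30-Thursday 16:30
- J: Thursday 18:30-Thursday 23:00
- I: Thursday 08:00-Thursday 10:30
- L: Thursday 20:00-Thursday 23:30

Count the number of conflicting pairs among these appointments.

5

Check each pair: they overlap iff neither finishes before the other starts.
Sorted by start: I, H, J, K, L, N, M.
H starts before I ends → I and H overlap.
J starts after I ends, so nothing later overlaps I either.
J starts after H ends, so nothing later overlaps H either.
K starts before J ends → J and K overlap.
L starts before J ends → J and L overlap.
N starts after J ends, so nothing later overlaps J either.
L starts before K ends → K and L overlap.
N starts after K ends, so nothing later overlaps K either.
N starts after L ends, so nothing later overlaps L either.
M starts before N ends → N and M overlap.
Overlapping pairs: H & I, J & K, J & L, K & L, M & N — 5 in total.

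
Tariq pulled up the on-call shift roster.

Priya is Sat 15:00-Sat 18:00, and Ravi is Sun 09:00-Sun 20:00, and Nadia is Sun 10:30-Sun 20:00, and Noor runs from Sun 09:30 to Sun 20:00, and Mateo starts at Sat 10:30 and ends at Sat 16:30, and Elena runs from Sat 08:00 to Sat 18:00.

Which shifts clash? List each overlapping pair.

Sorted by start: Elena, Mateo, Priya, Ravi, Noor, Nadia.
Mateo starts before Elena ends → Elena and Mateo overlap.
Priya starts before Elena ends → Elena and Priya overlap.
Ravi starts after Elena ends; Elena is clear from here.
Priya starts before Mateo ends → Mateo and Priya overlap.
Ravi starts after Mateo ends; Mateo is clear from here.
Ravi starts after Priya ends; Priya is clear from here.
Noor starts before Ravi ends → Ravi and Noor overlap.
Nadia starts before Ravi ends → Ravi and Nadia overlap.
Nadia starts before Noor ends → Noor and Nadia overlap.

Elena & Mateo, Elena & Priya, Mateo & Priya, Nadia & Noor, Nadia & Ravi, Noor & Ravi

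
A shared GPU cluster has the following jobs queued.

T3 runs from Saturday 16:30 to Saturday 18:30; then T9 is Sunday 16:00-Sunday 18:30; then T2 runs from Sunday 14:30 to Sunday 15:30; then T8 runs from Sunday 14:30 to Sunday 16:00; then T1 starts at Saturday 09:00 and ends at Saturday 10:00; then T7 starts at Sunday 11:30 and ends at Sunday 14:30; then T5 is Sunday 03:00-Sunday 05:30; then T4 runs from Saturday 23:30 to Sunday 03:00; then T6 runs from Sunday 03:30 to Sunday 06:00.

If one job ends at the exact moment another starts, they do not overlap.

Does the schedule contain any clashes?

Yes

Two intervals overlap when each starts before the other ends.
Sorted by start: T1, T3, T4, T5, T6, T7, T2, T8, T9.
T3 starts after T1 ends; T1 is clear from here.
T4 starts after T3 ends; T3 is clear from here.
T5 starts exactly when T4 ends (back-to-back, no overlap); T4 is clear from here.
T6 starts before T5 ends → T5 and T6 overlap.
That's a conflict, so the schedule is not conflict-free.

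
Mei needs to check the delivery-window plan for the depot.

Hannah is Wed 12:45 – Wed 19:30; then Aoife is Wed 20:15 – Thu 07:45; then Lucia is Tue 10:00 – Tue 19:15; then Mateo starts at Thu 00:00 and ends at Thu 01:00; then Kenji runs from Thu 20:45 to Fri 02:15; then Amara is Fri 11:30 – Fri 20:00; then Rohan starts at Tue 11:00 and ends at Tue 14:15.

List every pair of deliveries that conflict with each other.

Aoife & Mateo, Lucia & Rohan

Check each pair: they overlap iff neither finishes before the other starts.
Sorted by start: Lucia, Rohan, Hannah, Aoife, Mateo, Kenji, Amara.
Rohan starts before Lucia ends → Lucia and Rohan overlap.
Hannah starts after Lucia ends, so nothing later overlaps Lucia either.
Hannah starts after Rohan ends, so nothing later overlaps Rohan either.
Aoife starts after Hannah ends, so nothing later overlaps Hannah either.
Mateo starts before Aoife ends → Aoife and Mateo overlap.
Kenji starts after Aoife ends, so nothing later overlaps Aoife either.
Kenji starts after Mateo ends, so nothing later overlaps Mateo either.
Amara starts after Kenji ends.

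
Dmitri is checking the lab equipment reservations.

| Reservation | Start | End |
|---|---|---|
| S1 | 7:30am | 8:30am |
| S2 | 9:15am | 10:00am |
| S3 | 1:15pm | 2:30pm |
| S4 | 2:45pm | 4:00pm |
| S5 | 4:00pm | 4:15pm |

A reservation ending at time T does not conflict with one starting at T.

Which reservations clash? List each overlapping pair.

none

Check each pair: they overlap iff neither finishes before the other starts.
Sorted by start: S1, S2, S3, S4, S5.
S2 starts after S1 ends; S1 is clear from here.
S3 starts after S2 ends; S2 is clear from here.
S4 starts after S3 ends; S3 is clear from here.
S5 starts exactly when S4 ends (back-to-back, no overlap).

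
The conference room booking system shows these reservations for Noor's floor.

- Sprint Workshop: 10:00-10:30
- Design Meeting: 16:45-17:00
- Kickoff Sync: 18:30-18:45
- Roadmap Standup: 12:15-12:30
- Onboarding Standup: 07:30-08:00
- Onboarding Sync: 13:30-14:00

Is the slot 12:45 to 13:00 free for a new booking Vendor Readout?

Yes — the slot is free

Onboarding Standup: ends 08:00 at or before Vendor Readout starts 12:45 → clear.
Sprint Workshop: ends 10:30 at or before Vendor Readout starts 12:45 → clear.
Roadmap Standup: ends 12:30 at or before Vendor Readout starts 12:45 → clear.
Onboarding Sync: starts 13:30 at or after Vendor Readout ends 13:00 → clear.
Design Meeting: starts 16:45 at or after Vendor Readout ends 13:00 → clear.
Kickoff Sync: starts 18:30 at or after Vendor Readout ends 13:00 → clear.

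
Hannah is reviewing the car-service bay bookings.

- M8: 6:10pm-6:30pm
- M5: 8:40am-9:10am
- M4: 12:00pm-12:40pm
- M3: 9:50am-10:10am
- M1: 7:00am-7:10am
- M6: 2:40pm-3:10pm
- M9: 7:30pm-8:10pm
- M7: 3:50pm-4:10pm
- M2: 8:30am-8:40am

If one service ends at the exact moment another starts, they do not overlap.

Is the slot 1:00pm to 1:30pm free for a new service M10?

M1: ends 7:10am at or before M10 starts 1:00pm → clear.
M2: ends 8:40am at or before M10 starts 1:00pm → clear.
M5: ends 9:10am at or before M10 starts 1:00pm → clear.
M3: ends 10:10am at or before M10 starts 1:00pm → clear.
M4: ends 12:40pm at or before M10 starts 1:00pm → clear.
M6: starts 2:40pm at or after M10 ends 1:30pm → clear.
M7: starts 3:50pm at or after M10 ends 1:30pm → clear.
M8: starts 6:10pm at or after M10 ends 1:30pm → clear.
M9: starts 7:30pm at or after M10 ends 1:30pm → clear.

Yes — the slot is free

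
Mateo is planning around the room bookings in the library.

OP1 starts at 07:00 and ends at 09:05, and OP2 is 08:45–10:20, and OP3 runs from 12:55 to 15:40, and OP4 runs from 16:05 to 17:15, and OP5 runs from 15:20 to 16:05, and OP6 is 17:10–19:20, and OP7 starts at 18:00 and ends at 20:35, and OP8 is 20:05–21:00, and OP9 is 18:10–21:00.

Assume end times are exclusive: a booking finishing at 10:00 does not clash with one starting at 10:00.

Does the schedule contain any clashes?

Yes

Sorted by start: OP1, OP2, OP3, OP5, OP4, OP6, OP7, OP9, OP8.
OP2 starts before OP1 ends → OP1 and OP2 overlap.
That's a conflict, so the schedule is not conflict-free.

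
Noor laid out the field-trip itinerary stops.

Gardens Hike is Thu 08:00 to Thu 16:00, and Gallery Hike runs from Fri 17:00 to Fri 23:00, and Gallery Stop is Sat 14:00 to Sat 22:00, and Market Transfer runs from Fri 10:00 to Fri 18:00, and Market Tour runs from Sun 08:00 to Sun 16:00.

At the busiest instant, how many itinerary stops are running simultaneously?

Sweep the timeline, counting +1 at each start and −1 at each end (ends before starts at a tie):
Thu 08:00 start Gardens Hike → 1
Thu 16:00 end Gardens Hike → 0
Fri 10:00 start Market Transfer → 1
Fri 17:00 start Gallery Hike → 2
Fri 18:00 end Market Transfer → 1
Fri 23:00 end Gallery Hike → 0
Sat 14:00 start Gallery Stop → 1
Sat 22:00 end Gallery Stop → 0
Sun 08:00 start Market Tour → 1
Sun 16:00 end Market Tour → 0
Peak is 2, at Fri 17:00 (Gallery Hike, Market Transfer).

2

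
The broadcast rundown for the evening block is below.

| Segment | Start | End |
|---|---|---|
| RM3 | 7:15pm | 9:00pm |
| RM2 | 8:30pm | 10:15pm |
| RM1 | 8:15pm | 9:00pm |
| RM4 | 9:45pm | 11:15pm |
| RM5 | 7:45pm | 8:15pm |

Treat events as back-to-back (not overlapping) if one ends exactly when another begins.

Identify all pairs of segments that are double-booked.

RM1 & RM2, RM1 & RM3, RM2 & RM3, RM2 & RM4, RM3 & RM5

Check each pair: they overlap iff neither finishes before the other starts.
Sorted by start: RM3, RM5, RM1, RM2, RM4.
RM5 starts before RM3 ends → RM3 and RM5 overlap.
RM1 starts before RM3 ends → RM3 and RM1 overlap.
RM2 starts before RM3 ends → RM3 and RM2 overlap.
RM4 starts after RM3 ends.
RM1 starts exactly when RM5 ends (back-to-back, no overlap), so RM5 has no further overlaps.
RM2 starts before RM1 ends → RM1 and RM2 overlap.
RM4 starts after RM1 ends.
RM4 starts before RM2 ends → RM2 and RM4 overlap.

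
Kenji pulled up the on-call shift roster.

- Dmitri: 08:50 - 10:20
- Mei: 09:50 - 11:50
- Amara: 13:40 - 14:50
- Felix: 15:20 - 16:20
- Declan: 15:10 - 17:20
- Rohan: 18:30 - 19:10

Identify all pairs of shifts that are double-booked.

Two intervals overlap when each starts before the other ends.
Sorted by start: Dmitri, Mei, Amara, Declan, Felix, Rohan.
Mei starts before Dmitri ends → Dmitri and Mei overlap.
Amara starts after Dmitri ends, so Dmitri has no further overlaps.
Amara starts after Mei ends, so Mei has no further overlaps.
Declan starts after Amara ends, so Amara has no further overlaps.
Felix starts before Declan ends → Declan and Felix overlap.
Rohan starts after Declan ends.
Rohan starts after Felix ends.

Declan & Felix, Dmitri & Mei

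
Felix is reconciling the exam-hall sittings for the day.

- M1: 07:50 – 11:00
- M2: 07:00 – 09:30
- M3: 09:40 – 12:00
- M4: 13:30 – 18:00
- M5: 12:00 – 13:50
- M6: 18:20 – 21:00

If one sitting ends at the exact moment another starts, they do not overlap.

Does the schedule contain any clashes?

Yes

Sorted by start: M2, M1, M3, M5, M4, M6.
M1 starts before M2 ends → M2 and M1 overlap.
That's a conflict, so the schedule is not conflict-free.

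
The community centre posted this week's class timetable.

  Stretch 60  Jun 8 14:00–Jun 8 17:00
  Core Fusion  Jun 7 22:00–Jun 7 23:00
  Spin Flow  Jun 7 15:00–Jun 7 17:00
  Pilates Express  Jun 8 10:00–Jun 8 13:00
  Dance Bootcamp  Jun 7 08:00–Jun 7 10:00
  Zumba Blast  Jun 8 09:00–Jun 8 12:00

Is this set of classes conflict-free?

Sorted by start: Dance Bootcamp, Spin Flow, Core Fusion, Zumba Blast, Pilates Express, Stretch 60.
Spin Flow starts after Dance Bootcamp ends — done with Dance Bootcamp.
Core Fusion starts after Spin Flow ends — done with Spin Flow.
Zumba Blast starts after Core Fusion ends — done with Core Fusion.
Pilates Express starts before Zumba Blast ends → Zumba Blast and Pilates Express overlap.
That's a conflict, so the schedule is not conflict-free.

No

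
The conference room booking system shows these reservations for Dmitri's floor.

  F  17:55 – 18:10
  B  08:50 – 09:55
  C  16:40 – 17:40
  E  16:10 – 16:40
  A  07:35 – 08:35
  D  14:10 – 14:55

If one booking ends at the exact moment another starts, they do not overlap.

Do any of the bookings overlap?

No

Sorted by start: A, B, D, E, C, F.
B starts after A ends; A is clear from here.
D starts after B ends; B is clear from here.
E starts after D ends; D is clear from here.
C starts exactly when E ends (back-to-back, no overlap); E is clear from here.
F starts after C ends.
Every pair is clear; the schedule has no overlaps.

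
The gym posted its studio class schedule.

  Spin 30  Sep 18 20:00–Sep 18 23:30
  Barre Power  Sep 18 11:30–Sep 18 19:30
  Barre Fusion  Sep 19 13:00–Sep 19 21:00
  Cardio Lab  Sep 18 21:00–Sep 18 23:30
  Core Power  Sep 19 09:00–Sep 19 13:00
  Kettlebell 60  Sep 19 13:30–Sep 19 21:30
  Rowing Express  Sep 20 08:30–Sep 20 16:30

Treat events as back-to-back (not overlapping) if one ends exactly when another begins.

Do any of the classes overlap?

Two intervals overlap when each starts before the other ends.
Sorted by start: Barre Power, Spin 30, Cardio Lab, Core Power, Barre Fusion, Kettlebell 60, Rowing Express.
Spin 30 starts after Barre Power ends; Barre Power is clear from here.
Cardio Lab starts before Spin 30 ends → Spin 30 and Cardio Lab overlap.
That's a conflict, so the schedule is not conflict-free.

Yes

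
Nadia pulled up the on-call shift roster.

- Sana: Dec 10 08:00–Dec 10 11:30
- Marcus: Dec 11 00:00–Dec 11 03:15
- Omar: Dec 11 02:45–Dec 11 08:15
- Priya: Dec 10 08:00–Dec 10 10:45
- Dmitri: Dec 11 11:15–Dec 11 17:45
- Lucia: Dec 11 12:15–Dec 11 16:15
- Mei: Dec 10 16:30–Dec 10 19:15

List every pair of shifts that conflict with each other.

Check each pair: they overlap iff neither finishes before the other starts.
Sorted by start: Sana, Priya, Mei, Marcus, Omar, Dmitri, Lucia.
Priya starts before Sana ends → Sana and Priya overlap.
Mei starts after Sana ends, so nothing later overlaps Sana either.
Mei starts after Priya ends, so nothing later overlaps Priya either.
Marcus starts after Mei ends, so nothing later overlaps Mei either.
Omar starts before Marcus ends → Marcus and Omar overlap.
Dmitri starts after Marcus ends, so nothing later overlaps Marcus either.
Dmitri starts after Omar ends, so nothing later overlaps Omar either.
Lucia starts before Dmitri ends → Dmitri and Lucia overlap.

Dmitri & Lucia, Marcus & Omar, Priya & Sana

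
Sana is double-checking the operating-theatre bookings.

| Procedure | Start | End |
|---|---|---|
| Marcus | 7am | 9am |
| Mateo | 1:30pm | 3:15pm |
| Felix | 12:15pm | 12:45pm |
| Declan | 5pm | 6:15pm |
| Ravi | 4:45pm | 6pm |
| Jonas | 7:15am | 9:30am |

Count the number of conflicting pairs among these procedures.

2

Sorted by start: Marcus, Jonas, Felix, Mateo, Ravi, Declan.
Jonas starts before Marcus ends → Marcus and Jonas overlap.
Felix starts after Marcus ends; Marcus is clear from here.
Felix starts after Jonas ends; Jonas is clear from here.
Mateo starts after Felix ends; Felix is clear from here.
Ravi starts after Mateo ends; Mateo is clear from here.
Declan starts before Ravi ends → Ravi and Declan overlap.
Overlapping pairs: Declan & Ravi, Jonas & Marcus — 2 in total.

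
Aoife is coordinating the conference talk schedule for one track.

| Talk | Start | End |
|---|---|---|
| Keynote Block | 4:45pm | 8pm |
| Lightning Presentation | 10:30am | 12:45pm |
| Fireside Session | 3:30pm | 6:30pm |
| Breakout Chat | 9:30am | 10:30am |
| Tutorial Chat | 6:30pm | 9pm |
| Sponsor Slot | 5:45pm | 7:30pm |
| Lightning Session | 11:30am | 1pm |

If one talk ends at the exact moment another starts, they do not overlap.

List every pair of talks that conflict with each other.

Two intervals overlap when each starts before the other ends.
Sorted by start: Breakout Chat, Lightning Presentation, Lightning Session, Fireside Session, Keynote Block, Sponsor Slot, Tutorial Chat.
Lightning Presentation starts exactly when Breakout Chat ends (back-to-back, no overlap) — done with Breakout Chat.
Lightning Session starts before Lightning Presentation ends → Lightning Presentation and Lightning Session overlap.
Fireside Session starts after Lightning Presentation ends — done with Lightning Presentation.
Fireside Session starts after Lightning Session ends — done with Lightning Session.
Keynote Block starts before Fireside Session ends → Fireside Session and Keynote Block overlap.
Sponsor Slot starts before Fireside Session ends → Fireside Session and Sponsor Slot overlap.
Tutorial Chat starts exactly when Fireside Session ends (back-to-back, no overlap).
Sponsor Slot starts before Keynote Block ends → Keynote Block and Sponsor Slot overlap.
Tutorial Chat starts before Keynote Block ends → Keynote Block and Tutorial Chat overlap.
Tutorial Chat starts before Sponsor Slot ends → Sponsor Slot and Tutorial Chat overlap.

Fireside Session & Keynote Block, Fireside Session & Sponsor Slot, Keynote Block & Sponsor Slot, Keynote Block & Tutorial Chat, Lightning Presentation & Lightning Session, Sponsor Slot & Tutorial Chat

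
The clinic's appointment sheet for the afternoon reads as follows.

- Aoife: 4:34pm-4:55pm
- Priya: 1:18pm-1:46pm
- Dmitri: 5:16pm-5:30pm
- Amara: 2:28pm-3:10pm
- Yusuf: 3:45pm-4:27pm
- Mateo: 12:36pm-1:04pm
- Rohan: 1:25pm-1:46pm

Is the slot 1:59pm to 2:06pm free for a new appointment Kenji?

Mateo: ends 1:04pm at or before Kenji starts 1:59pm → clear.
Priya: ends 1:46pm at or before Kenji starts 1:59pm → clear.
Rohan: ends 1:46pm at or before Kenji starts 1:59pm → clear.
Amara: starts 2:28pm at or after Kenji ends 2:06pm → clear.
Yusuf: starts 3:45pm at or after Kenji ends 2:06pm → clear.
Aoife: starts 4:34pm at or after Kenji ends 2:06pm → clear.
Dmitri: starts 5:16pm at or after Kenji ends 2:06pm → clear.

Yes — the slot is free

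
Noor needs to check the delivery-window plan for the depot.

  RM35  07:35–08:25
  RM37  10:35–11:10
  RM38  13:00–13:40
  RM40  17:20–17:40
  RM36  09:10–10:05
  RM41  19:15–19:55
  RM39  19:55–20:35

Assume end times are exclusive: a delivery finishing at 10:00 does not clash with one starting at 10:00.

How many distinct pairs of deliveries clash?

0

Sorted by start: RM35, RM36, RM37, RM38, RM40, RM41, RM39.
RM36 starts after RM35 ends, so nothing later overlaps RM35 either.
RM37 starts after RM36 ends, so nothing later overlaps RM36 either.
RM38 starts after RM37 ends, so nothing later overlaps RM37 either.
RM40 starts after RM38 ends, so nothing later overlaps RM38 either.
RM41 starts after RM40 ends, so nothing later overlaps RM40 either.
RM39 starts exactly when RM41 ends (back-to-back, no overlap).
No pair overlaps.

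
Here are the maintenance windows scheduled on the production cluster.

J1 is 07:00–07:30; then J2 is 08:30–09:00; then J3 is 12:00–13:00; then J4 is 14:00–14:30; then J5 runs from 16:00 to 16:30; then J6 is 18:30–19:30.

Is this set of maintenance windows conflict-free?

Sorted by start: J1, J2, J3, J4, J5, J6.
J2 starts after J1 ends, so nothing later overlaps J1 either.
J3 starts after J2 ends, so nothing later overlaps J2 either.
J4 starts after J3 ends, so nothing later overlaps J3 either.
J5 starts after J4 ends, so nothing later overlaps J4 either.
J6 starts after J5 ends.
Every pair is clear; the schedule has no overlaps.

Yes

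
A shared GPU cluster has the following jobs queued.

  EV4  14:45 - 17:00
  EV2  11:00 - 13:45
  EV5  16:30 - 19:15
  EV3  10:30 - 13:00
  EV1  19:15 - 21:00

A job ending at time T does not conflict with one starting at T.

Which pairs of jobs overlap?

EV2 & EV3, EV4 & EV5

Check each pair: they overlap iff neither finishes before the other starts.
Sorted by start: EV3, EV2, EV4, EV5, EV1.
EV2 starts before EV3 ends → EV3 and EV2 overlap.
EV4 starts after EV3 ends; EV3 is clear from here.
EV4 starts after EV2 ends; EV2 is clear from here.
EV5 starts before EV4 ends → EV4 and EV5 overlap.
EV1 starts after EV4 ends.
EV1 starts exactly when EV5 ends (back-to-back, no overlap).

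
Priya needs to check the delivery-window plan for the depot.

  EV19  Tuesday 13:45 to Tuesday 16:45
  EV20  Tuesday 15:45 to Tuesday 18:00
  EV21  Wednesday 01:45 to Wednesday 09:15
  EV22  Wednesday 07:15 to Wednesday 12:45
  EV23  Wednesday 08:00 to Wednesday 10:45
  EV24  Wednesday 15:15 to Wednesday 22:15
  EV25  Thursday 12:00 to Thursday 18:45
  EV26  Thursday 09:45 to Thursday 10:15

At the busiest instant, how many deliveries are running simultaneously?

3

Sort all start/end points and keep a running count:
Tuesday 13:45 start EV19 → 1
Tuesday 15:45 start EV20 → 2
Tuesday 16:45 end EV19 → 1
Tuesday 18:00 end EV20 → 0
Wednesday 01:45 start EV21 → 1
Wednesday 07:15 start EV22 → 2
Wednesday 08:00 start EV23 → 3
Wednesday 09:15 end EV21 → 2
Wednesday 10:45 end EV23 → 1
Wednesday 12:45 end EV22 → 0
Wednesday 15:15 start EV24 → 1
Wednesday 22:15 end EV24 → 0
Thursday 09:45 start EV26 → 1
Thursday 10:15 end EV26 → 0
Thursday 12:00 start EV25 → 1
Thursday 18:45 end EV25 → 0
Peak is 3, at Wednesday 08:00 (EV21, EV22, EV23).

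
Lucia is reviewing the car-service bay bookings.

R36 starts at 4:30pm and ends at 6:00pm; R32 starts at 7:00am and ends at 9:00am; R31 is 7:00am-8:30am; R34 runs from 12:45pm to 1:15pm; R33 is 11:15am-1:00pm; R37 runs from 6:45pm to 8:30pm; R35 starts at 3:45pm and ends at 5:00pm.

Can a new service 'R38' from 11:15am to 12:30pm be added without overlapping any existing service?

No — it overlaps R33

R31: ends 8:30am at or before R38 starts 11:15am → clear.
R32: ends 9:00am at or before R38 starts 11:15am → clear.
R33: starts 11:15am before R38 ends 12:30pm, and ends 1:00pm after R38 starts 11:15am → overlap.
R34: starts 12:45pm at or after R38 ends 12:30pm → clear.
R35: starts 3:45pm at or after R38 ends 12:30pm → clear.
R36: starts 4:30pm at or after R38 ends 12:30pm → clear.
R37: starts 6:45pm at or after R38 ends 12:30pm → clear.
R38 overlaps R33.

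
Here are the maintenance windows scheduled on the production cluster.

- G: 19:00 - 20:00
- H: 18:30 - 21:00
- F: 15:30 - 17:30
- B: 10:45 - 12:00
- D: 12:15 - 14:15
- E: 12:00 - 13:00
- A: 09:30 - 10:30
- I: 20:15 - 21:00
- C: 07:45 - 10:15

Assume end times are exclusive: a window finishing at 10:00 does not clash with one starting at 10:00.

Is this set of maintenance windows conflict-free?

Sorted by start: C, A, B, E, D, F, H, G, I.
A starts before C ends → C and A overlap.
That's a conflict, so the schedule is not conflict-free.

No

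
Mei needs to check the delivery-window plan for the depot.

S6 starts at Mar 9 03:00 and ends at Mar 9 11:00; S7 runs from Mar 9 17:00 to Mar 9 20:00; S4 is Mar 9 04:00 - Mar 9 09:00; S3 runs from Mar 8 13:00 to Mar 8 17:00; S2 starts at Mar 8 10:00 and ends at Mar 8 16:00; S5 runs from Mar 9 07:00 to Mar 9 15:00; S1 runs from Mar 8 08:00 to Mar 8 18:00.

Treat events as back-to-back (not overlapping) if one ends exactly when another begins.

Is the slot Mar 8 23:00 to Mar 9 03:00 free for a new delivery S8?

Yes — the slot is free

S1: ends Mar 8 18:00 at or before S8 starts Mar 8 23:00 → clear.
S2: ends Mar 8 16:00 at or before S8 starts Mar 8 23:00 → clear.
S3: ends Mar 8 17:00 at or before S8 starts Mar 8 23:00 → clear.
S6: starts Mar 9 03:00 at or after S8 ends Mar 9 03:00 → clear.
S4: starts Mar 9 04:00 at or after S8 ends Mar 9 03:00 → clear.
S5: starts Mar 9 07:00 at or after S8 ends Mar 9 03:00 → clear.
S7: starts Mar 9 17:00 at or after S8 ends Mar 9 03:00 → clear.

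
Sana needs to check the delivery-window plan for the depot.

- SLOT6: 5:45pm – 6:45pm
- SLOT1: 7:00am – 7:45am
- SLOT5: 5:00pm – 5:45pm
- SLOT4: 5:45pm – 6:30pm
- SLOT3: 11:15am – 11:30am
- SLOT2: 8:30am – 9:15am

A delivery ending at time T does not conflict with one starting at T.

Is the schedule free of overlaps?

Sorted by start: SLOT1, SLOT2, SLOT3, SLOT5, SLOT4, SLOT6.
SLOT2 starts after SLOT1 ends, so nothing later overlaps SLOT1 either.
SLOT3 starts after SLOT2 ends, so nothing later overlaps SLOT2 either.
SLOT5 starts after SLOT3 ends, so nothing later overlaps SLOT3 either.
SLOT4 starts exactly when SLOT5 ends (back-to-back, no overlap), so nothing later overlaps SLOT5 either.
SLOT6 starts before SLOT4 ends → SLOT4 and SLOT6 overlap.
That's a conflict, so the schedule is not conflict-free.

No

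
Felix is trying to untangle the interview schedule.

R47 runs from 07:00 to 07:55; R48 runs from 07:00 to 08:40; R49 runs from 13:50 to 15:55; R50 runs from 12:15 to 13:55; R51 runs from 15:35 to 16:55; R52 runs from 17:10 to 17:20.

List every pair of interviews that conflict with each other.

Check each pair: they overlap iff neither finishes before the other starts.
Sorted by start: R47, R48, R50, R49, R51, R52.
R48 starts before R47 ends → R47 and R48 overlap.
R50 starts after R47 ends, so nothing later overlaps R47 either.
R50 starts after R48 ends, so nothing later overlaps R48 either.
R49 starts before R50 ends → R50 and R49 overlap.
R51 starts after R50 ends, so nothing later overlaps R50 either.
R51 starts before R49 ends → R49 and R51 overlap.
R52 starts after R49 ends.
R52 starts after R51 ends.

R47 & R48, R49 & R50, R49 & R51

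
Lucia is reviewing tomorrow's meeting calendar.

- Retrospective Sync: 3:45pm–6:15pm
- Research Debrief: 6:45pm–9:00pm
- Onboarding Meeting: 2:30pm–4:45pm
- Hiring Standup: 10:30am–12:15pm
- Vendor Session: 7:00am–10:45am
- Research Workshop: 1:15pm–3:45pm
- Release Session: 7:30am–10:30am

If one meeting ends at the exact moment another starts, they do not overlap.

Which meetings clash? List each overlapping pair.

Hiring Standup & Vendor Session, Onboarding Meeting & Research Workshop, Onboarding Meeting & Retrospective Sync, Release Session & Vendor Session

Sorted by start: Vendor Session, Release Session, Hiring Standup, Research Workshop, Onboarding Meeting, Retrospective Sync, Research Debrief.
Release Session starts before Vendor Session ends → Vendor Session and Release Session overlap.
Hiring Standup starts before Vendor Session ends → Vendor Session and Hiring Standup overlap.
Research Workshop starts after Vendor Session ends; Vendor Session is clear from here.
Hiring Standup starts exactly when Release Session ends (back-to-back, no overlap); Release Session is clear from here.
Research Workshop starts after Hiring Standup ends; Hiring Standup is clear from here.
Onboarding Meeting starts before Research Workshop ends → Research Workshop and Onboarding Meeting overlap.
Retrospective Sync starts exactly when Research Workshop ends (back-to-back, no overlap); Research Workshop is clear from here.
Retrospective Sync starts before Onboarding Meeting ends → Onboarding Meeting and Retrospective Sync overlap.
Research Debrief starts after Onboarding Meeting ends.
Research Debrief starts after Retrospective Sync ends.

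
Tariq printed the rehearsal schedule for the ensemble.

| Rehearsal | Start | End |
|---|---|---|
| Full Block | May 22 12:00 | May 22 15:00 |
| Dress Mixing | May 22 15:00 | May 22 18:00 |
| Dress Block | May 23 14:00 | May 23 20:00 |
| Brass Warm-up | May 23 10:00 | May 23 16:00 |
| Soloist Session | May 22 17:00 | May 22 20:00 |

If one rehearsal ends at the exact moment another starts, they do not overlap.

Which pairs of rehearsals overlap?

Sorted by start: Full Block, Dress Mixing, Soloist Session, Brass Warm-up, Dress Block.
Dress Mixing starts exactly when Full Block ends (back-to-back, no overlap) — done with Full Block.
Soloist Session starts before Dress Mixing ends → Dress Mixing and Soloist Session overlap.
Brass Warm-up starts after Dress Mixing ends — done with Dress Mixing.
Brass Warm-up starts after Soloist Session ends — done with Soloist Session.
Dress Block starts before Brass Warm-up ends → Brass Warm-up and Dress Block overlap.

Brass Warm-up & Dress Block, Dress Mixing & Soloist Session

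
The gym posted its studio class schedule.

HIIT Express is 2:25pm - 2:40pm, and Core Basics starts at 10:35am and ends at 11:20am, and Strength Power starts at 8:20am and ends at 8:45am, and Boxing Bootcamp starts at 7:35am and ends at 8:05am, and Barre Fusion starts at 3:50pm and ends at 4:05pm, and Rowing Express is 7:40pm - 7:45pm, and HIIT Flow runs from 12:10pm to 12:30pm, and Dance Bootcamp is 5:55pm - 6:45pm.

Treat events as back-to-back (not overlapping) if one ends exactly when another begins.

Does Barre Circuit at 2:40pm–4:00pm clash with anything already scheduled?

Yes — it overlaps Barre Fusion

Boxing Bootcamp: ends 8:05am at or before Barre Circuit starts 2:40pm → clear.
Strength Power: ends 8:45am at or before Barre Circuit starts 2:40pm → clear.
Core Basics: ends 11:20am at or before Barre Circuit starts 2:40pm → clear.
HIIT Flow: ends 12:30pm at or before Barre Circuit starts 2:40pm → clear.
HIIT Express: ends 2:40pm at or before Barre Circuit starts 2:40pm → clear.
Barre Fusion: starts 3:50pm before Barre Circuit ends 4:00pm, and ends 4:05pm after Barre Circuit starts 2:40pm → overlap.
Dance Bootcamp: starts 5:55pm at or after Barre Circuit ends 4:00pm → clear.
Rowing Express: starts 7:40pm at or after Barre Circuit ends 4:00pm → clear.
Barre Circuit overlaps Barre Fusion.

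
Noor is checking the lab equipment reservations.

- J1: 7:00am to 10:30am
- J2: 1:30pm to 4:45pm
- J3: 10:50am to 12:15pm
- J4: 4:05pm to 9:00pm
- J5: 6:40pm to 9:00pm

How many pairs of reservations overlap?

Sorted by start: J1, J3, J2, J4, J5.
J3 starts after J1 ends — done with J1.
J2 starts after J3 ends — done with J3.
J4 starts before J2 ends → J2 and J4 overlap.
J5 starts after J2 ends.
J5 starts before J4 ends → J4 and J5 overlap.
Overlapping pairs: J2 & J4, J4 & J5 — 2 in total.

2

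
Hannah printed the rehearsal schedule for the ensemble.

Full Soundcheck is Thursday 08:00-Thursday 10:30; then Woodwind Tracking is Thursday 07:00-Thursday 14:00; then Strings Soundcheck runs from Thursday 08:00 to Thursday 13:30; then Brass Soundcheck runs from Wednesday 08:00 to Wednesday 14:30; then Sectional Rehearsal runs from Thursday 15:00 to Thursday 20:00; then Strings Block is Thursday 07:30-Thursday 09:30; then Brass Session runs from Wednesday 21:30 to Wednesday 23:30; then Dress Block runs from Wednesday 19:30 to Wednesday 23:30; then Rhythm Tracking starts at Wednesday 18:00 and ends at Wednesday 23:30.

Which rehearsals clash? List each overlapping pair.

Sorted by start: Brass Soundcheck, Rhythm Tracking, Dress Block, Brass Session, Woodwind Tracking, Strings Block, Strings Soundcheck, Full Soundcheck, Sectional Rehearsal.
Rhythm Tracking starts after Brass Soundcheck ends, so nothing later overlaps Brass Soundcheck either.
Dress Block starts before Rhythm Tracking ends → Rhythm Tracking and Dress Block overlap.
Brass Session starts before Rhythm Tracking ends → Rhythm Tracking and Brass Session overlap.
Woodwind Tracking starts after Rhythm Tracking ends, so nothing later overlaps Rhythm Tracking either.
Brass Session starts before Dress Block ends → Dress Block and Brass Session overlap.
Woodwind Tracking starts after Dress Block ends, so nothing later overlaps Dress Block either.
Woodwind Tracking starts after Brass Session ends, so nothing later overlaps Brass Session either.
Strings Block starts before Woodwind Tracking ends → Woodwind Tracking and Strings Block overlap.
Strings Soundcheck starts before Woodwind Tracking ends → Woodwind Tracking and Strings Soundcheck overlap.
Full Soundcheck starts before Woodwind Tracking ends → Woodwind Tracking and Full Soundcheck overlap.
Sectional Rehearsal starts after Woodwind Tracking ends.
Strings Soundcheck starts before Strings Block ends → Strings Block and Strings Soundcheck overlap.
Full Soundcheck starts before Strings Block ends → Strings Block and Full Soundcheck overlap.
Sectional Rehearsal starts after Strings Block ends.
Full Soundcheck starts before Strings Soundcheck ends → Strings Soundcheck and Full Soundcheck overlap.
Sectional Rehearsal starts after Strings Soundcheck ends.
Sectional Rehearsal starts after Full Soundcheck ends.

Brass Session & Dress Block, Brass Session & Rhythm Tracking, Dress Block & Rhythm Tracking, Full Soundcheck & Strings Block, Full Soundcheck & Strings Soundcheck, Full Soundcheck & Woodwind Tracking, Strings Block & Strings Soundcheck, Strings Block & Woodwind Tracking, Strings Soundcheck & Woodwind Tracking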